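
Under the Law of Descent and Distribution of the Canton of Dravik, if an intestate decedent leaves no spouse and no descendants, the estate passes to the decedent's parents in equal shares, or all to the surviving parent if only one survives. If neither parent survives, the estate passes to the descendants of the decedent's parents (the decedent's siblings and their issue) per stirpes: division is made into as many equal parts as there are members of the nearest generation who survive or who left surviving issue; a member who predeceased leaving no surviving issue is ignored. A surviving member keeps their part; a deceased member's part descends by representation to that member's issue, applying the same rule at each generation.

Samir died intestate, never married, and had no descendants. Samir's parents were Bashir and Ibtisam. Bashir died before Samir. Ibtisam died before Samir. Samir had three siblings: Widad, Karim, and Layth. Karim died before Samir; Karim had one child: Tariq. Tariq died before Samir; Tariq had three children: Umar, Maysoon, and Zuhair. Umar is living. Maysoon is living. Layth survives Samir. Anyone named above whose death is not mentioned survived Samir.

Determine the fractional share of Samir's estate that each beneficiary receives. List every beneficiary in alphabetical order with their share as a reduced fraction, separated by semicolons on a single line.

Neither parent survives and there are no descendants, so the estate passes to Samir's siblings and their issue per stirpes.
The estate is divided into 3 equal shares of 1/3 among Widad, Karim, Layth.
Widad is living and takes 1/3.
Karim predeceased; the 1/3 allotted to Karim's branch passes to Karim's issue by representation.
Tariq's line is the sole branch at this level, so the full 1/3 passes to Tariq's issue by representation.
The 1/3 is divided into 3 equal shares of 1/9 among Umar, Maysoon, Zuhair.
Umar is living and takes 1/9.
Maysoon is living and takes 1/9.
Zuhair is living and takes 1/9.
Layth is living and takes 1/3.

Layth 1/3; Maysoon 1/9; Umar 1/9; Widad 1/3; Zuhair 1/9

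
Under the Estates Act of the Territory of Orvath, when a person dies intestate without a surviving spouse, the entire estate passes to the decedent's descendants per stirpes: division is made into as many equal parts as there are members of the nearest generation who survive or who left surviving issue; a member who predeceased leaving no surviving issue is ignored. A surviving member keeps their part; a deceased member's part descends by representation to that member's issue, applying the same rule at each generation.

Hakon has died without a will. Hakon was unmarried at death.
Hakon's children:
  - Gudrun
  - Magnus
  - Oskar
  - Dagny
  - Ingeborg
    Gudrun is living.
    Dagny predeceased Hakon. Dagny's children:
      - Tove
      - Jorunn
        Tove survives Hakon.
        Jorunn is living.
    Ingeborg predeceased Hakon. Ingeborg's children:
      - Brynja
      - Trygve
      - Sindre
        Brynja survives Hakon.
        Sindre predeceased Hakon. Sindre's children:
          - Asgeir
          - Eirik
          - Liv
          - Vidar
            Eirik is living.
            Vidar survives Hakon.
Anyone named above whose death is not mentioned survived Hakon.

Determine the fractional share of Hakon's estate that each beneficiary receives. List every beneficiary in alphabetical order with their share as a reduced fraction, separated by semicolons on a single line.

There is no surviving spouse, so the entire estate passes to Hakon's descendants per stirpes.
The estate is divided into 5 equal shares of 1/5 among Gudrun, Magnus, Oskar, Dagny, Ingeborg.
Gudrun is living and takes 1/5.
Magnus is living and takes 1/5.
Oskar is living and takes 1/5.
Dagny predeceased; the 1/5 allotted to Dagny's branch passes to Dagny's issue by representation.
The 1/5 is divided into 2 equal shares of 1/10 among Tove, Jorunn.
Tove is living and takes 1/10.
Jorunn is living and takes 1/10.
Ingeborg predeceased; the 1/5 allotted to Ingeborg's branch passes to Ingeborg's issue by representation.
The 1/5 is divided into 3 equal shares of 1/15 among Brynja, Trygve, Sindre.
Brynja is living and takes 1/15.
Trygve is living and takes 1/15.
Sindre predeceased; the 1/15 allotted to Sindre's branch passes to Sindre's issue by representation.
The 1/15 is divided into 4 equal shares of 1/60 among Asgeir, Eirik, Liv, Vidar.
Asgeir is living and takes 1/60.
Eirik is living and takes 1/60.
Liv is living and takes 1/60.
Vidar is living and takes 1/60.

Asgeir 1/60; Brynja 1/15; Eirik 1/60; Gudrun 1/5; Jorunn 1/10; Liv 1/60; Magnus 1/5; Oskar 1/5; Tove 1/10; Trygve 1/15; Vidar 1/60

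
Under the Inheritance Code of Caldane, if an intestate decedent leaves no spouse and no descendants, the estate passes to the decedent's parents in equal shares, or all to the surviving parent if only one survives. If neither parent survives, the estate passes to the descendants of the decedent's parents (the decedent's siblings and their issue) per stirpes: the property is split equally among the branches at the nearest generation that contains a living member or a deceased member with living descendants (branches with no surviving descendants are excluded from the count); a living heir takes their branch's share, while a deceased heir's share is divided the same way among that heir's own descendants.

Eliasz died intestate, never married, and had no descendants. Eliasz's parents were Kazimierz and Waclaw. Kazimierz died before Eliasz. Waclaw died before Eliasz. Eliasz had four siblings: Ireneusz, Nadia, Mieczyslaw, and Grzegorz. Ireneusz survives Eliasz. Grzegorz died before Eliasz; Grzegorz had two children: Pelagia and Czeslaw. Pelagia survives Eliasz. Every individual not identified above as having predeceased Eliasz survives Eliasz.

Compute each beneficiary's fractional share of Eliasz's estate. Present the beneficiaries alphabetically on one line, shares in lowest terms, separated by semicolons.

Czeslaw 1/8; Ireneusz 1/4; Mieczyslaw 1/4; Nadia 1/4; Pelagia 1/8

Neither parent survives and there are no descendants, so the estate passes to Eliasz's siblings and their issue per stirpes.
The estate is divided into 4 equal shares of 1/4 among Ireneusz, Nadia, Mieczyslaw, Grzegorz.
Ireneusz is living and takes 1/4.
Nadia is living and takes 1/4.
Mieczyslaw is living and takes 1/4.
Grzegorz predeceased; the 1/4 allotted to Grzegorz's branch passes to Grzegorz's issue by representation.
The 1/4 is divided into 2 equal shares of 1/8 among Pelagia, Czeslaw.
Pelagia is living and takes 1/8.
Czeslaw is living and takes 1/8.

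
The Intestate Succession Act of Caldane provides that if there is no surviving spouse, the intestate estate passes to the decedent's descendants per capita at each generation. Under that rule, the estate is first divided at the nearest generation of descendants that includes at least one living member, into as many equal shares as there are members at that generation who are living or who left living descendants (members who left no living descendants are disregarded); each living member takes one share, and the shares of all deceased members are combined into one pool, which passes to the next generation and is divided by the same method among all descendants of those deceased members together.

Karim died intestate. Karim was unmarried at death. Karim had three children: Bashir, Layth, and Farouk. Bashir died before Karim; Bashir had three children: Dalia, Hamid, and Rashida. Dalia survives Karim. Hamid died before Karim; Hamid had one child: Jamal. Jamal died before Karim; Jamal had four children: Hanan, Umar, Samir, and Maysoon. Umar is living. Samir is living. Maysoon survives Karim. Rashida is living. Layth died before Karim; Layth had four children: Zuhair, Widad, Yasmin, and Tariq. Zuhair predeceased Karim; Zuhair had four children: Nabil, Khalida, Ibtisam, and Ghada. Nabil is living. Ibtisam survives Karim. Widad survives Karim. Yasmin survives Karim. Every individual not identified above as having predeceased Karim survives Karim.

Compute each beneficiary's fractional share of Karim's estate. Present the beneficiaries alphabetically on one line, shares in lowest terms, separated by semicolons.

Dalia 2/21; Farouk 1/3; Ghada 4/105; Hanan 1/105; Ibtisam 4/105; Khalida 4/105; Maysoon 1/105; Nabil 4/105; Rashida 2/21; Samir 1/105; Tariq 2/21; Umar 1/105; Widad 2/21; Yasmin 2/21

There is no surviving spouse, so the entire estate passes to Karim's descendants per capita at each generation.
At generation 1 (Bashir, Layth, Farouk) there are 3 shares of (1)/3 = 1/3 each.
Living: Farouk — each takes 1/3.
Deceased: Bashir and Layth. Their combined 2/3 is pooled and carried to generation 2.
At generation 2 (Dalia, Hamid, Rashida, Zuhair, Widad, Yasmin, Tariq) there are 7 shares of (2/3)/7 = 2/21 each.
Living: Dalia, Rashida, Widad, Yasmin, and Tariq — each takes 2/21.
Deceased: Hamid and Zuhair. Their combined 4/21 is pooled and carried to generation 3.
At generation 3 (Jamal, Nabil, Khalida, Ibtisam, Ghada) there are 5 shares of (4/21)/5 = 4/105 each.
Living: Nabil, Khalida, Ibtisam, and Ghada — each takes 4/105.
Deceased: Jamal. That 4/105 share is carried to generation 4.
At generation 4 (Hanan, Umar, Samir, Maysoon) there are 4 shares of (4/105)/4 = 1/105 each.
Living: Hanan, Umar, Samir, and Maysoon — each takes 1/105.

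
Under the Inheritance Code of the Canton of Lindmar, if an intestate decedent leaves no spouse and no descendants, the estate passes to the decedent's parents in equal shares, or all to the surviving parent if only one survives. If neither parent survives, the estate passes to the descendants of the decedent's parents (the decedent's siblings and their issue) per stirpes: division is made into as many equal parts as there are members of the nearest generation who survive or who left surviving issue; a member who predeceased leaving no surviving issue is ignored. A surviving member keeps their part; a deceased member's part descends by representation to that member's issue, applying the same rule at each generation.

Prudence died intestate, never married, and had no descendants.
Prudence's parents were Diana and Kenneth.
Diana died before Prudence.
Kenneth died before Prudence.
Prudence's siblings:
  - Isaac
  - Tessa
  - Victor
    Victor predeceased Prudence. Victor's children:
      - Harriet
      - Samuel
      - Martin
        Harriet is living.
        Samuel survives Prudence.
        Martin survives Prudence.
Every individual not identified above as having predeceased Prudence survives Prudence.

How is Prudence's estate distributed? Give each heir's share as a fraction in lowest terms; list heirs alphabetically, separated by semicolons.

Neither parent survives and there are no descendants, so the estate passes to Prudence's siblings and their issue per stirpes.
The estate is divided into 3 equal shares of 1/3 among Isaac, Tessa, Victor.
Isaac is living and takes 1/3.
Tessa is living and takes 1/3.
Victor predeceased; the 1/3 allotted to Victor's branch passes to Victor's issue by representation.
The 1/3 is divided into 3 equal shares of 1/9 among Harriet, Samuel, Martin.
Harriet is living and takes 1/9.
Samuel is living and takes 1/9.
Martin is living and takes 1/9.

Harriet 1/9; Isaac 1/3; Martin 1/9; Samuel 1/9; Tessa 1/3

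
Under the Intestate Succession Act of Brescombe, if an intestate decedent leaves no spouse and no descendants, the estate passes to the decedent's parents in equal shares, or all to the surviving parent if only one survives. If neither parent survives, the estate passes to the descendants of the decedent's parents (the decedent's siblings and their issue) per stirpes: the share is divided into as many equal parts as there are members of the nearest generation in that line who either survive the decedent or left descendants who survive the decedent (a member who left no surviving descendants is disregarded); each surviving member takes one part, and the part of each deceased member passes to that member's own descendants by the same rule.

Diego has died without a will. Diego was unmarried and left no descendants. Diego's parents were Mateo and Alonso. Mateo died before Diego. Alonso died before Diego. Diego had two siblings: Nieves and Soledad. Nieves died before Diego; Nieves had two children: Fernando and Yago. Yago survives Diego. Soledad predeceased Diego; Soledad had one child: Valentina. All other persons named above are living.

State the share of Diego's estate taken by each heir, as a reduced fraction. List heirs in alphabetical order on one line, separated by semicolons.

Neither parent survives and there are no descendants, so the estate passes to Diego's siblings and their issue per stirpes.
The estate is divided into 2 equal shares of 1/2 among Nieves, Soledad.
Nieves predeceased; the 1/2 allotted to Nieves's branch passes to Nieves's issue by representation.
The 1/2 is divided into 2 equal shares of 1/4 among Fernando, Yago.
Fernando is living and takes 1/4.
Yago is living and takes 1/4.
Soledad predeceased; the 1/2 allotted to Soledad's branch passes to Soledad's issue by representation.
Valentina is the sole taker at this level and receives the full 1/2.

Fernando 1/4; Valentina 1/2; Yago 1/4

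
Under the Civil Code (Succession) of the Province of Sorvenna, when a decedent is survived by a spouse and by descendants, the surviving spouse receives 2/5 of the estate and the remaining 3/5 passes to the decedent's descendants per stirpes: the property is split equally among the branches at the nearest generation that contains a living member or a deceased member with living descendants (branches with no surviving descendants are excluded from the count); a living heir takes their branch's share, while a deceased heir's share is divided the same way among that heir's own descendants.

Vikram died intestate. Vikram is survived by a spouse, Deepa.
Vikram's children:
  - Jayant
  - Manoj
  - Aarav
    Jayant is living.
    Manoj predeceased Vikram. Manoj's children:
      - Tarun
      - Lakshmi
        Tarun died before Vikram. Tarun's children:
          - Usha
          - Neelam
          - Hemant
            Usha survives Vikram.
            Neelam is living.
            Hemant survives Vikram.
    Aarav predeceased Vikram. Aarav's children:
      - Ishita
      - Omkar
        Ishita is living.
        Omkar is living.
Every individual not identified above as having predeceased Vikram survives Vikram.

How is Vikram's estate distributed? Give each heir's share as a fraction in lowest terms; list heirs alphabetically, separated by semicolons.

Deepa, as surviving spouse, takes 2/5.
The remaining 3/5 passes to Vikram's descendants per stirpes.
The 3/5 is divided into 3 equal shares of 1/5 among Jayant, Manoj, Aarav.
Jayant is living and takes 1/5.
Manoj predeceased; the 1/5 allotted to Manoj's branch passes to Manoj's issue by representation.
The 1/5 is divided into 2 equal shares of 1/10 among Tarun, Lakshmi.
Tarun predeceased; the 1/10 allotted to Tarun's branch passes to Tarun's issue by representation.
The 1/10 is divided into 3 equal shares of 1/30 among Usha, Neelam, Hemant.
Usha is living and takes 1/30.
Neelam is living and takes 1/30.
Hemant is living and takes 1/30.
Lakshmi is living and takes 1/10.
Aarav predeceased; the 1/5 allotted to Aarav's branch passes to Aarav's issue by representation.
The 1/5 is divided into 2 equal shares of 1/10 among Ishita, Omkar.
Ishita is living and takes 1/10.
Omkar is living and takes 1/10.

Deepa 2/5; Hemant 1/30; Ishita 1/10; Jayant 1/5; Lakshmi 1/10; Neelam 1/30; Omkar 1/10; Usha 1/30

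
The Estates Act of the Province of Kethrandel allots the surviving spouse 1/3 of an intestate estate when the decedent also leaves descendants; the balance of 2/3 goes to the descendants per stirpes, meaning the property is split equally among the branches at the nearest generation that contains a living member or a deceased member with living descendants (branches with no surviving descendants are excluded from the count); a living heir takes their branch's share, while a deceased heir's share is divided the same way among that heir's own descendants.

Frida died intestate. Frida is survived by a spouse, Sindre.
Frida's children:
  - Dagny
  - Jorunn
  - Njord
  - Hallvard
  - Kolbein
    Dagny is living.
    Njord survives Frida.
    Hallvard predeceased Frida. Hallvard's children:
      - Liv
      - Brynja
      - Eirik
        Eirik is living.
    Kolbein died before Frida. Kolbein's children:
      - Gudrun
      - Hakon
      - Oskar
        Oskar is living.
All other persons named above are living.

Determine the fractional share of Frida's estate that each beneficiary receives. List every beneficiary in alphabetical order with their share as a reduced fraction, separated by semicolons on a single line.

Brynja 2/45; Dagny 2/15; Eirik 2/45; Gudrun 2/45; Hakon 2/45; Jorunn 2/15; Liv 2/45; Njord 2/15; Oskar 2/45; Sindre 1/3

Sindre, as surviving spouse, takes 1/3.
The remaining 2/3 passes to Frida's descendants per stirpes.
The 2/3 is divided into 5 equal shares of 2/15 among Dagny, Jorunn, Njord, Hallvard, Kolbein.
Dagny is living and takes 2/15.
Jorunn is living and takes 2/15.
Njord is living and takes 2/15.
Hallvard predeceased; the 2/15 allotted to Hallvard's branch passes to Hallvard's issue by representation.
The 2/15 is divided into 3 equal shares of 2/45 among Liv, Brynja, Eirik.
Liv is living and takes 2/45.
Brynja is living and takes 2/45.
Eirik is living and takes 2/45.
Kolbein predeceased; the 2/15 allotted to Kolbein's branch passes to Kolbein's issue by representation.
The 2/15 is divided into 3 equal shares of 2/45 among Gudrun, Hakon, Oskar.
Gudrun is living and takes 2/45.
Hakon is living and takes 2/45.
Oskar is living and takes 2/45.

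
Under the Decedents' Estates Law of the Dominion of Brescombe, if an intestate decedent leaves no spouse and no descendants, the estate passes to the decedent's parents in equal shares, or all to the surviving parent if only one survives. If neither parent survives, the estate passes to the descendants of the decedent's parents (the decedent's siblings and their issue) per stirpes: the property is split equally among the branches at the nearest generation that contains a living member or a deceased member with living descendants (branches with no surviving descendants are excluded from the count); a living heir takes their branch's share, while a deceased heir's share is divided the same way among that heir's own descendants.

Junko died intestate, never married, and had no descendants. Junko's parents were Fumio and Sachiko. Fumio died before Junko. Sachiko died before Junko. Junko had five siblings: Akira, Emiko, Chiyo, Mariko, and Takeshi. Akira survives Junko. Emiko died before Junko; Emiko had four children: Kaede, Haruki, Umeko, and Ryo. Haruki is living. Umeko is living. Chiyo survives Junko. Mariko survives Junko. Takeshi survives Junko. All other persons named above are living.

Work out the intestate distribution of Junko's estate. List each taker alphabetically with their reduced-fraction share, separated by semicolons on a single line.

Neither parent survives and there are no descendants, so the estate passes to Junko's siblings and their issue per stirpes.
The estate is divided into 5 equal shares of 1/5 among Akira, Emiko, Chiyo, Mariko, Takeshi.
Akira is living and takes 1/5.
Emiko predeceased; the 1/5 allotted to Emiko's branch passes to Emiko's issue by representation.
The 1/5 is divided into 4 equal shares of 1/20 among Kaede, Haruki, Umeko, Ryo.
Kaede is living and takes 1/20.
Haruki is living and takes 1/20.
Umeko is living and takes 1/20.
Ryo is living and takes 1/20.
Chiyo is living and takes 1/5.
Mariko is living and takes 1/5.
Takeshi is living and takes 1/5.

Akira 1/5; Chiyo 1/5; Haruki 1/20; Kaede 1/20; Mariko 1/5; Ryo 1/20; Takeshi 1/5; Umeko 1/20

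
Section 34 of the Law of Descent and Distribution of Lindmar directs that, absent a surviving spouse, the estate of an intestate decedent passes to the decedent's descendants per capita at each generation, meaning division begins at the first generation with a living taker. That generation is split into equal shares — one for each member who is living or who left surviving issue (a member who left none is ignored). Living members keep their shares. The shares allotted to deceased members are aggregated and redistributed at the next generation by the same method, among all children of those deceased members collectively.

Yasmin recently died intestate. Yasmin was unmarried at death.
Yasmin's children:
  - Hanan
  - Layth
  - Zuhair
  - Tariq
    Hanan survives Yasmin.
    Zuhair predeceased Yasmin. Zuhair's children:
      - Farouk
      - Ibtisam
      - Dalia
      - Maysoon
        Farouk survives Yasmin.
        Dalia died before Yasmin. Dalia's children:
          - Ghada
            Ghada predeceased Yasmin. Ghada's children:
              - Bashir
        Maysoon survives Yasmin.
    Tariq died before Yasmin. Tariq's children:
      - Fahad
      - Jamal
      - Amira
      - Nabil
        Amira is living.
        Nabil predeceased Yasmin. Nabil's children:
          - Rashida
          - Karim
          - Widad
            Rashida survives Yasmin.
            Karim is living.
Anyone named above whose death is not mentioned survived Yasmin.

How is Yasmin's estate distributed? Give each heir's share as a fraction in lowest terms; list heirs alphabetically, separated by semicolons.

Amira 1/16; Bashir 1/32; Fahad 1/16; Farouk 1/16; Hanan 1/4; Ibtisam 1/16; Jamal 1/16; Karim 1/32; Layth 1/4; Maysoon 1/16; Rashida 1/32; Widad 1/32

There is no surviving spouse, so the entire estate passes to Yasmin's descendants per capita at each generation.
At generation 1 (Hanan, Layth, Zuhair, Tariq) there are 4 shares of (1)/4 = 1/4 each.
Living: Hanan and Layth — each takes 1/4.
Deceased: Zuhair and Tariq. Their combined 1/2 is pooled and carried to generation 2.
At generation 2 (Farouk, Ibtisam, Dalia, Maysoon, Fahad, Jamal, Amira, Nabil) there are 8 shares of (1/2)/8 = 1/16 each.
Living: Farouk, Ibtisam, Maysoon, Fahad, Jamal, and Amira — each takes 1/16.
Deceased: Dalia and Nabil. Their combined 1/8 is pooled and carried to generation 3.
At generation 3 (Ghada, Rashida, Karim, Widad) there are 4 shares of (1/8)/4 = 1/32 each.
Living: Rashida, Karim, and Widad — each takes 1/32.
Deceased: Ghada. That 1/32 share is carried to generation 4.
At generation 4 (Bashir) there are 1 shares of (1/32)/1 = 1/32 each.
Living: Bashir — each takes 1/32.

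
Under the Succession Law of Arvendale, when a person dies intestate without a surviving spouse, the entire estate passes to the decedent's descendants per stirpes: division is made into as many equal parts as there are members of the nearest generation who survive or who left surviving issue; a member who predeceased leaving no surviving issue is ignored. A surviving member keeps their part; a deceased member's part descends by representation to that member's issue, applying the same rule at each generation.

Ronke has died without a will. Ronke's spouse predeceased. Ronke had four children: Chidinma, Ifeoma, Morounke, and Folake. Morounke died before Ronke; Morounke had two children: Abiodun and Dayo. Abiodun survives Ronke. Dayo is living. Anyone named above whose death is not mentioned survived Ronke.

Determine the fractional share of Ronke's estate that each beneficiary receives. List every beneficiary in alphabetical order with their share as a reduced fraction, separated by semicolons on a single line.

Abiodun 1/8; Chidinma 1/4; Dayo 1/8; Folake 1/4; Ifeoma 1/4

There is no surviving spouse, so the entire estate passes to Ronke's descendants per stirpes.
The estate is divided into 4 equal shares of 1/4 among Chidinma, Ifeoma, Morounke, Folake.
Chidinma is living and takes 1/4.
Ifeoma is living and takes 1/4.
Morounke predeceased; the 1/4 allotted to Morounke's branch passes to Morounke's issue by representation.
The 1/4 is divided into 2 equal shares of 1/8 among Abiodun, Dayo.
Abiodun is living and takes 1/8.
Dayo is living and takes 1/8.
Folake is living and takes 1/4.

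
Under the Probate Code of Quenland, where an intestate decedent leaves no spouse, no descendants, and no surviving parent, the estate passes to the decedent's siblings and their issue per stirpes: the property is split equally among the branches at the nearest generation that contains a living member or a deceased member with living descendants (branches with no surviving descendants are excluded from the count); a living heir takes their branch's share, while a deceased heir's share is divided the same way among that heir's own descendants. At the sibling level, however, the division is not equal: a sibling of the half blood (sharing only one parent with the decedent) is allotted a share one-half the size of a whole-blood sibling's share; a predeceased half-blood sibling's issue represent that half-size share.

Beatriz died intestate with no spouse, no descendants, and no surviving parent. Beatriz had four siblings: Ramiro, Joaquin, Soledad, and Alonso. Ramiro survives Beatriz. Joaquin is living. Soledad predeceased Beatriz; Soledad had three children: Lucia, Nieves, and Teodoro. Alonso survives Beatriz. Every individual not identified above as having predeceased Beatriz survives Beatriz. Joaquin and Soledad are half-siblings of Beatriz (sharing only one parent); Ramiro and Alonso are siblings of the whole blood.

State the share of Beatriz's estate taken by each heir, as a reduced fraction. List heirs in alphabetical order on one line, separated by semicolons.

No spouse, descendants, or parent survives, so the estate passes to Beatriz's siblings per stirpes.
Half-blood siblings count for one-half the weight of whole-blood siblings at the initial division.
Dividing 1 in proportion to weights (total weight 3): Ramiro (weight 1) → 1/3; Joaquin (weight 1/2) → 1/6; Soledad (weight 1/2) → 1/6; Alonso (weight 1) → 1/3.
Ramiro is living and takes 1/3.
Joaquin is living and takes 1/6.
Soledad predeceased; the 1/6 allotted to Soledad's branch passes to Soledad's issue by representation.
The 1/6 is divided into 3 equal shares of 1/18 among Lucia, Nieves, Teodoro.
Lucia is living and takes 1/18.
Nieves is living and takes 1/18.
Teodoro is living and takes 1/18.
Alonso is living and takes 1/3.

Alonso 1/3; Joaquin 1/6; Lucia 1/18; Nieves 1/18; Ramiro 1/3; Teodoro 1/18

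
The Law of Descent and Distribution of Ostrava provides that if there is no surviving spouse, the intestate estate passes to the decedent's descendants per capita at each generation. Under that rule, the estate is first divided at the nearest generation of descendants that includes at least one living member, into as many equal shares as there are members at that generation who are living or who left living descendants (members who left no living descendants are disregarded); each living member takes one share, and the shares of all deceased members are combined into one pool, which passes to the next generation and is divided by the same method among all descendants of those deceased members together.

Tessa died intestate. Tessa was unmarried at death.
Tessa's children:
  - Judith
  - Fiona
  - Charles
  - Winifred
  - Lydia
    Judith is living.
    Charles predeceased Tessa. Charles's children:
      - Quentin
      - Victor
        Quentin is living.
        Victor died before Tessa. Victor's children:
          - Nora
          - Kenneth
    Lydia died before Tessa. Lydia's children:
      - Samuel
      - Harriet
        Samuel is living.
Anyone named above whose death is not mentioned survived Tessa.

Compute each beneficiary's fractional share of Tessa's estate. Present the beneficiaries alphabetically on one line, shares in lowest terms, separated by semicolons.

There is no surviving spouse, so the entire estate passes to Tessa's descendants per capita at each generation.
At generation 1 (Judith, Fiona, Charles, Winifred, Lydia) there are 5 shares of (1)/5 = 1/5 each.
Living: Judith, Fiona, and Winifred — each takes 1/5.
Deceased: Charles and Lydia. Their combined 2/5 is pooled and carried to generation 2.
At generation 2 (Quentin, Victor, Samuel, Harriet) there are 4 shares of (2/5)/4 = 1/10 each.
Living: Quentin, Samuel, and Harriet — each takes 1/10.
Deceased: Victor. That 1/10 share is carried to generation 3.
At generation 3 (Nora, Kenneth) there are 2 shares of (1/10)/2 = 1/20 each.
Living: Nora and Kenneth — each takes 1/20.

Fiona 1/5; Harriet 1/10; Judith 1/5; Kenneth 1/20; Nora 1/20; Quentin 1/10; Samuel 1/10; Winifred 1/5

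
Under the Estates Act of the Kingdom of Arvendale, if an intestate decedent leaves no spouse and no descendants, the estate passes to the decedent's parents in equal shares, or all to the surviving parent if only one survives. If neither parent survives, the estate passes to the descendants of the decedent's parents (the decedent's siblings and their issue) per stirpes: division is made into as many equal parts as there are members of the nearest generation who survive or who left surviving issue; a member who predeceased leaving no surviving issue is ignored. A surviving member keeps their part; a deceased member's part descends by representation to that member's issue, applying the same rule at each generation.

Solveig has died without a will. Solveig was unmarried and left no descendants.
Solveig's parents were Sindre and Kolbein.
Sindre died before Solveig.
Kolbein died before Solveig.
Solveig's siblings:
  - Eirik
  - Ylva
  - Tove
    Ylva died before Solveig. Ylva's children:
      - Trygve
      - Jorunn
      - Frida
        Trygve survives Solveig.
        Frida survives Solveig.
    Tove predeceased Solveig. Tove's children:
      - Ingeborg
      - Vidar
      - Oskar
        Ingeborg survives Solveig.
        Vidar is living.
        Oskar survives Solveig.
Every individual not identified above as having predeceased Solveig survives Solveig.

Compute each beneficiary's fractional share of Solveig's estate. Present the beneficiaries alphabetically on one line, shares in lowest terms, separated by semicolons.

Eirik 1/3; Frida 1/9; Ingeborg 1/9; Jorunn 1/9; Oskar 1/9; Trygve 1/9; Vidar 1/9

Neither parent survives and there are no descendants, so the estate passes to Solveig's siblings and their issue per stirpes.
The estate is divided into 3 equal shares of 1/3 among Eirik, Ylva, Tove.
Eirik is living and takes 1/3.
Ylva predeceased; the 1/3 allotted to Ylva's branch passes to Ylva's issue by representation.
The 1/3 is divided into 3 equal shares of 1/9 among Trygve, Jorunn, Frida.
Trygve is living and takes 1/9.
Jorunn is living and takes 1/9.
Frida is living and takes 1/9.
Tove predeceased; the 1/3 allotted to Tove's branch passes to Tove's issue by representation.
The 1/3 is divided into 3 equal shares of 1/9 among Ingeborg, Vidar, Oskar.
Ingeborg is living and takes 1/9.
Vidar is living and takes 1/9.
Oskar is living and takes 1/9.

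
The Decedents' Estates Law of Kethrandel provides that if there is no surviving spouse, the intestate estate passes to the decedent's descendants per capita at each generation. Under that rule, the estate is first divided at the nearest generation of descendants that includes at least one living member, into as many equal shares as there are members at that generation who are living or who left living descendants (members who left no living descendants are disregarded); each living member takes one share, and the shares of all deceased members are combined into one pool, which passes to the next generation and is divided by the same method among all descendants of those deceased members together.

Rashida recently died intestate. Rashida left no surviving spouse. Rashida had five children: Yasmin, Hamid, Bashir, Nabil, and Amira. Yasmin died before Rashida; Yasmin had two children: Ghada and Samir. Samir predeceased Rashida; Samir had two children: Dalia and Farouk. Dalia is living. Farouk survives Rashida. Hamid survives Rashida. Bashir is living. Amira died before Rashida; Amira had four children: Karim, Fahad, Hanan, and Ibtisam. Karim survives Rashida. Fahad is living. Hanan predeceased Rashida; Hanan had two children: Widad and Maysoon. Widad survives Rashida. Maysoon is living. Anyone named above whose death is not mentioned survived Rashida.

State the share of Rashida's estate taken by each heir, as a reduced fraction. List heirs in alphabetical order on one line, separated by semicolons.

There is no surviving spouse, so the entire estate passes to Rashida's descendants per capita at each generation.
At generation 1 (Yasmin, Hamid, Bashir, Nabil, Amira) there are 5 shares of (1)/5 = 1/5 each.
Living: Hamid, Bashir, and Nabil — each takes 1/5.
Deceased: Yasmin and Amira. Their combined 2/5 is pooled and carried to generation 2.
At generation 2 (Ghada, Samir, Karim, Fahad, Hanan, Ibtisam) there are 6 shares of (2/5)/6 = 1/15 each.
Living: Ghada, Karim, Fahad, and Ibtisam — each takes 1/15.
Deceased: Samir and Hanan. Their combined 2/15 is pooled and carried to generation 3.
At generation 3 (Dalia, Farouk, Widad, Maysoon) there are 4 shares of (2/15)/4 = 1/30 each.
Living: Dalia, Farouk, Widad, and Maysoon — each takes 1/30.

Bashir 1/5; Dalia 1/30; Fahad 1/15; Farouk 1/30; Ghada 1/15; Hamid 1/5; Ibtisam 1/15; Karim 1/15; Maysoon 1/30; Nabil 1/5; Widad 1/30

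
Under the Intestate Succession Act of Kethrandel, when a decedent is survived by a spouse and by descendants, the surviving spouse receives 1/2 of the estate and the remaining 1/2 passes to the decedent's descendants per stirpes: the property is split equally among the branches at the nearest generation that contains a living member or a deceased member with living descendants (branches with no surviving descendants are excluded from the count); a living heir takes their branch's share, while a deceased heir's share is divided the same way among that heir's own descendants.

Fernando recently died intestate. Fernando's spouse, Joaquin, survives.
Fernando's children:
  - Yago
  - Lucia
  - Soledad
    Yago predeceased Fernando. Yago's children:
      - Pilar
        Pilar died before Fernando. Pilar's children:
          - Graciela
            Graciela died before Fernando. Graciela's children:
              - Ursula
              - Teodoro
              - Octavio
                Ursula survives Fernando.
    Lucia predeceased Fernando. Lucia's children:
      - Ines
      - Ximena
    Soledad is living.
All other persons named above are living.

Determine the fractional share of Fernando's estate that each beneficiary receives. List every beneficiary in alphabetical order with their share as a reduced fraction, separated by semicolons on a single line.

Joaquin, as surviving spouse, takes 1/2.
The remaining 1/2 passes to Fernando's descendants per stirpes.
The 1/2 is divided into 3 equal shares of 1/6 among Yago, Lucia, Soledad.
Yago predeceased; the 1/6 allotted to Yago's branch passes to Yago's issue by representation.
Pilar's line is the sole branch at this level, so the full 1/6 passes to Pilar's issue by representation.
Graciela's line is the sole branch at this level, so the full 1/6 passes to Graciela's issue by representation.
The 1/6 is divided into 3 equal shares of 1/18 among Ursula, Teodoro, Octavio.
Ursula is living and takes 1/18.
Teodoro is living and takes 1/18.
Octavio is living and takes 1/18.
Lucia predeceased; the 1/6 allotted to Lucia's branch passes to Lucia's issue by representation.
The 1/6 is divided into 2 equal shares of 1/12 among Ines, Ximena.
Ines is living and takes 1/12.
Ximena is living and takes 1/12.
Soledad is living and takes 1/6.

Ines 1/12; Joaquin 1/2; Octavio 1/18; Soledad 1/6; Teodoro 1/18; Ursula 1/18; Ximena 1/12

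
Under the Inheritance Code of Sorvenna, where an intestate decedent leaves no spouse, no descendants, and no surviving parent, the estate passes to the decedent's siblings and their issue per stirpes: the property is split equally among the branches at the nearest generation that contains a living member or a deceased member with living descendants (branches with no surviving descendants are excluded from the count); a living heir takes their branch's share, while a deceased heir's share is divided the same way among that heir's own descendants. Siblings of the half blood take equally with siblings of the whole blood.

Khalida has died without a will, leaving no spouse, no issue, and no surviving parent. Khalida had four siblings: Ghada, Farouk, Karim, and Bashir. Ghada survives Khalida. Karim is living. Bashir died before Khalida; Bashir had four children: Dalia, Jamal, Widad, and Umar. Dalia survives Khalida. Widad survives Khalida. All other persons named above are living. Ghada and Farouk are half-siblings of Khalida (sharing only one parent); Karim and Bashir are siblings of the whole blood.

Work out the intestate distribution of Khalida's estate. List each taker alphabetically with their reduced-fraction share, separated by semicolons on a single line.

No spouse, descendants, or parent survives, so the estate passes to Khalida's siblings per stirpes.
Half-blood and whole-blood siblings take equally under the stated rule.
The estate is divided into 4 equal shares of 1/4 among Ghada, Farouk, Karim, Bashir.
Ghada is living and takes 1/4.
Farouk is living and takes 1/4.
Karim is living and takes 1/4.
Bashir predeceased; the 1/4 allotted to Bashir's branch passes to Bashir's issue by representation.
The 1/4 is divided into 4 equal shares of 1/16 among Dalia, Jamal, Widad, Umar.
Dalia is living and takes 1/16.
Jamal is living and takes 1/16.
Widad is living and takes 1/16.
Umar is living and takes 1/16.

Dalia 1/16; Farouk 1/4; Ghada 1/4; Jamal 1/16; Karim 1/4; Umar 1/16; Widad 1/16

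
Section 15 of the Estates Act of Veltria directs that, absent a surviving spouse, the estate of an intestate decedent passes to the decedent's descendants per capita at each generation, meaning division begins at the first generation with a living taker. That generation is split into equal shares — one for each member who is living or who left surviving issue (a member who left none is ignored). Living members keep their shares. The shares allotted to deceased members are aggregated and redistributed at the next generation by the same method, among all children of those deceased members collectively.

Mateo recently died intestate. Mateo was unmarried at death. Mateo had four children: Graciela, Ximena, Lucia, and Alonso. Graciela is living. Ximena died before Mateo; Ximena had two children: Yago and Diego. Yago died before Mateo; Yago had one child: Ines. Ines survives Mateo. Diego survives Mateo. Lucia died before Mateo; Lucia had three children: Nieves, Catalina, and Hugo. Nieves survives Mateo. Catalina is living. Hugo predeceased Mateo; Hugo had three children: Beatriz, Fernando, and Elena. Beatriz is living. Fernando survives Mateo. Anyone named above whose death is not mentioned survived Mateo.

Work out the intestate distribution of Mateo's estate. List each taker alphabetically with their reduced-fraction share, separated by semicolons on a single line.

Alonso 1/4; Beatriz 1/20; Catalina 1/10; Diego 1/10; Elena 1/20; Fernando 1/20; Graciela 1/4; Ines 1/20; Nieves 1/10

There is no surviving spouse, so the entire estate passes to Mateo's descendants per capita at each generation.
At generation 1 (Graciela, Ximena, Lucia, Alonso) there are 4 shares of (1)/4 = 1/4 each.
Living: Graciela and Alonso — each takes 1/4.
Deceased: Ximena and Lucia. Their combined 1/2 is pooled and carried to generation 2.
At generation 2 (Yago, Diego, Nieves, Catalina, Hugo) there are 5 shares of (1/2)/5 = 1/10 each.
Living: Diego, Nieves, and Catalina — each takes 1/10.
Deceased: Yago and Hugo. Their combined 1/5 is pooled and carried to generation 3.
At generation 3 (Ines, Beatriz, Fernando, Elena) there are 4 shares of (1/5)/4 = 1/20 each.
Living: Ines, Beatriz, Fernando, and Elena — each takes 1/20.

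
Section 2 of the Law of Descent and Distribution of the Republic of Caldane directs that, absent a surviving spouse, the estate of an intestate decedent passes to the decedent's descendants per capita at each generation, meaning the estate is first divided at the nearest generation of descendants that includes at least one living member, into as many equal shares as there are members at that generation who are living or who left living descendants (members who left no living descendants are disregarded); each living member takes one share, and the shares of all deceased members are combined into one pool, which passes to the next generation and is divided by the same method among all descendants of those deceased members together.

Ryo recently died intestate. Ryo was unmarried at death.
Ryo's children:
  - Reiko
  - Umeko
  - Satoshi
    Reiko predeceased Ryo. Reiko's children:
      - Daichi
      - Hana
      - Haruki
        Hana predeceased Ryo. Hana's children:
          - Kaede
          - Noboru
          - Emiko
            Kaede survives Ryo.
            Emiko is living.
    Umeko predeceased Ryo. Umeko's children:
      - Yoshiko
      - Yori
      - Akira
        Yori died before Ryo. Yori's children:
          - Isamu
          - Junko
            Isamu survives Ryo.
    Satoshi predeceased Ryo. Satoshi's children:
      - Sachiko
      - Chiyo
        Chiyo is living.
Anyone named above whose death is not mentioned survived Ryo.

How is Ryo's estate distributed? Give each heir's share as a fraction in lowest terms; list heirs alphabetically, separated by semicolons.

There is no surviving spouse, so the entire estate passes to Ryo's descendants per capita at each generation.
No one at generation 1 (Reiko, Umeko, Satoshi) is living; moving to the next generation.
At generation 2 (Daichi, Hana, Haruki, Yoshiko, Yori, Akira, Sachiko, Chiyo) there are 8 shares of (1)/8 = 1/8 each.
Living: Daichi, Haruki, Yoshiko, Akira, Sachiko, and Chiyo — each takes 1/8.
Deceased: Hana and Yori. Their combined 1/4 is pooled and carried to generation 3.
At generation 3 (Kaede, Noboru, Emiko, Isamu, Junko) there are 5 shares of (1/4)/5 = 1/20 each.
Living: Kaede, Noboru, Emiko, Isamu, and Junko — each takes 1/20.

Akira 1/8; Chiyo 1/8; Daichi 1/8; Emiko 1/20; Haruki 1/8; Isamu 1/20; Junko 1/20; Kaede 1/20; Noboru 1/20; Sachiko 1/8; Yoshiko 1/8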